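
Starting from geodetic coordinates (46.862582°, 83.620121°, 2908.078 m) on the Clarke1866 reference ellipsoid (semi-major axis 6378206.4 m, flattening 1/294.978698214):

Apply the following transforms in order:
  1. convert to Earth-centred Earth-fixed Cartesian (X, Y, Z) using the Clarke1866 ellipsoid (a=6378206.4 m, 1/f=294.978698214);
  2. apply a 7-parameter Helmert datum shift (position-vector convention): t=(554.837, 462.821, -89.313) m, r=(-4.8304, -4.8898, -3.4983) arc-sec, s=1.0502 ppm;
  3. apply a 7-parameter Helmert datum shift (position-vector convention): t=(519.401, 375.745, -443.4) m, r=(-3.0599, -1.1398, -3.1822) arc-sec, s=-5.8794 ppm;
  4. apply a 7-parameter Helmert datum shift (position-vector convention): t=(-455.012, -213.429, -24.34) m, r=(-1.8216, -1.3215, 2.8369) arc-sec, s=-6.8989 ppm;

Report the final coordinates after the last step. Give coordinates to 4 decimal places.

start: φ=46.862582°, λ=83.620121°, h=2908.078 m
→ ECEF (a=6378206.400, f=1/294.978698214): X=485701.9649, Y=4343901.1103, Z=4633250.7719
→ Helmert 7p (PV): X=486221.1478, Y=4344468.7592, Z=4633076.1115
→ Helmert 7p (PV): X=486779.1133, Y=4344880.1905, Z=4632543.7096
→ Helmert 7p (PV): X=486231.3057, Y=4344684.3930, Z=4632452.1579

X=486231.3057 m, Y=4344684.3930 m, Z=4632452.1579 m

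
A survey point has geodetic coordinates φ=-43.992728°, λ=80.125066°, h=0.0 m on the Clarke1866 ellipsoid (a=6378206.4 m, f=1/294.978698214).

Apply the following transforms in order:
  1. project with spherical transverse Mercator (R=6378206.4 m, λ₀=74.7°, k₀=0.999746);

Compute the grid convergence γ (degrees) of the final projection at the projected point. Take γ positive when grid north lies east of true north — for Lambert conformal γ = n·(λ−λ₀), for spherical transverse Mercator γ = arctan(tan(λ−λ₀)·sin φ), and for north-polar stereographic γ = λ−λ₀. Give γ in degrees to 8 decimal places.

-3.77390618

start: φ=-43.992728°, λ=80.125066°, h=0.000 m
→ into tm (λ₀=74.7°): φ=-43.99272800°, λ−λ₀=5.42506600°
convergence γ = -3.77390618°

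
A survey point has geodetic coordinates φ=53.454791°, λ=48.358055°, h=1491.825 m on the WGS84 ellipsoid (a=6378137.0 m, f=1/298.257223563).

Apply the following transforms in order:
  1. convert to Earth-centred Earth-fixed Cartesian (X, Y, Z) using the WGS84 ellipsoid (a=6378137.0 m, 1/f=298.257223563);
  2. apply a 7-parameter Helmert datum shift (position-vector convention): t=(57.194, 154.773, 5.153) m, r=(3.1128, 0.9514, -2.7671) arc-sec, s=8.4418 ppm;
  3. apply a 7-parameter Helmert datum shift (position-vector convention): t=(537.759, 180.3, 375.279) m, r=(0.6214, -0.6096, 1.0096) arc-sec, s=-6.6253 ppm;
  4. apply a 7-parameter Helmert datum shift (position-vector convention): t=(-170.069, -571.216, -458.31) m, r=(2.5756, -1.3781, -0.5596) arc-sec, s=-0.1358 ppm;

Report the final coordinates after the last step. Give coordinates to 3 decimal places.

start: φ=53.454791°, λ=48.358055°, h=1491.825 m
→ ECEF (a=6378137.000, f=1/298.257223563): X=2529667.4822, Y=2845035.2405, Z=5102041.4967
→ Helmert 7p (PV): X=2529807.7318, Y=2845103.0972, Z=5102120.9875
→ Helmert 7p (PV): X=2530299.7255, Y=2845261.5594, Z=5102478.5112
→ Helmert 7p (PV): X=2530102.9414, Y=2844619.3783, Z=5102071.9421

X=2530102.941 m, Y=2844619.378 m, Z=5102071.942 m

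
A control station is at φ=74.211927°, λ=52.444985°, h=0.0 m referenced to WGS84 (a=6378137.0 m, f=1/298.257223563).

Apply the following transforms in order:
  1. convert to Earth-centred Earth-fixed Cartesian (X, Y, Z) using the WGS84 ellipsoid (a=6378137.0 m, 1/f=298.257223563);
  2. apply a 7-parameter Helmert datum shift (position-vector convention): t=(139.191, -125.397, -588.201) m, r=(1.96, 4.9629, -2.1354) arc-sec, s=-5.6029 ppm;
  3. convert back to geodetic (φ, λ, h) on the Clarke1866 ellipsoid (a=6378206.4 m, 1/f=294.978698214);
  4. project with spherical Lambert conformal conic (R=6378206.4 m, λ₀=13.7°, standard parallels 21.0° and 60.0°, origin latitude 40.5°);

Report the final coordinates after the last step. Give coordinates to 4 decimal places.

start: φ=74.211927°, λ=52.444985°, h=0.000 m
→ ECEF (a=6378137.000, f=1/298.257223563): X=1061037.3044, Y=1380025.0441, Z=6115416.2961
→ Helmert 7p (PV): X=1061331.9786, Y=1379822.8200, Z=6114781.4152
→ geod (Bowring, a=6378206.400): φ=74.21133205°, λ=52.43323912°, h=-454.8233 m
→ lcc (R=6378206.4, λ₀=13.7°): E=1346910.5037, N=4091788.9928

E=1346910.5037 m, N=4091788.9928 m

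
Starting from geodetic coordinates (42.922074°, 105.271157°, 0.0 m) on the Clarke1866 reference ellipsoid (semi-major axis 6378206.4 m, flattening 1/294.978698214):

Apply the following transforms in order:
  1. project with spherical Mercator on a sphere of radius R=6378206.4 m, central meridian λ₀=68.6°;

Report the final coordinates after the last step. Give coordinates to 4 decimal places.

E=4082258.9423 m, N=5300175.8969 m

start: φ=42.922074°, λ=105.271157°, h=0.000 m
→ merc (R=6378206.4, λ₀=68.6°): E=4082258.9423, N=5300175.8969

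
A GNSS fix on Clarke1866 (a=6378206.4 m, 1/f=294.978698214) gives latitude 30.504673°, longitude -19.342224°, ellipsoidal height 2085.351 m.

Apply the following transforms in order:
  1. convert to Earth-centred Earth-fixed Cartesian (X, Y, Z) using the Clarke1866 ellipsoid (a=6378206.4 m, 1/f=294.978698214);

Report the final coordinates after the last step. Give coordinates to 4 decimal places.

start: φ=30.504673°, λ=-19.342224°, h=2085.351 m
→ ECEF (a=6378206.400, f=1/294.978698214): X=5191432.1449, Y=-1822309.7904, Z=3219584.6297

X=5191432.1449 m, Y=-1822309.7904 m, Z=3219584.6297 m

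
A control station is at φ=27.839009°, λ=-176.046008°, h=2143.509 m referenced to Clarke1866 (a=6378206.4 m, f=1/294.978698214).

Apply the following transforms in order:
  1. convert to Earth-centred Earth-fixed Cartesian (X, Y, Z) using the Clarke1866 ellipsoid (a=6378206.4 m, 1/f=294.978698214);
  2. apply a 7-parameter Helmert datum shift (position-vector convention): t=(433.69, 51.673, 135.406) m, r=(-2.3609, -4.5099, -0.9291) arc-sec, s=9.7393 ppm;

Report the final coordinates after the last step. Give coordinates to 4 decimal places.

start: φ=27.839009°, λ=-176.046008°, h=2143.509 m
→ ECEF (a=6378206.400, f=1/294.978698214): X=-5632636.9757, Y=-389327.5273, Z=2961576.9266
→ Helmert 7p (PV): X=-5632324.6517, Y=-389220.3757, Z=2961622.4760

X=-5632324.6517 m, Y=-389220.3757 m, Z=2961622.4760 m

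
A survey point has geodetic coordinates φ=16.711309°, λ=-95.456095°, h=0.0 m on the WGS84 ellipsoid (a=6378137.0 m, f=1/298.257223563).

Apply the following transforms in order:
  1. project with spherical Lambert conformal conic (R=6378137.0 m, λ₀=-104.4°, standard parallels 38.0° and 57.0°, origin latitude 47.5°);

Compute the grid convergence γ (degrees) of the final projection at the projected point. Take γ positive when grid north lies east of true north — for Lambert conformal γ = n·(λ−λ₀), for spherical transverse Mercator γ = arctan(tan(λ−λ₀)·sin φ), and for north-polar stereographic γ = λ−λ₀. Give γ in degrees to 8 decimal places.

start: φ=16.711309°, λ=-95.456095°, h=0.000 m
→ into lcc (λ₀=-104.4°): φ=16.71130900°, λ−λ₀=8.94390500°
convergence γ = 6.62495049°

6.62495049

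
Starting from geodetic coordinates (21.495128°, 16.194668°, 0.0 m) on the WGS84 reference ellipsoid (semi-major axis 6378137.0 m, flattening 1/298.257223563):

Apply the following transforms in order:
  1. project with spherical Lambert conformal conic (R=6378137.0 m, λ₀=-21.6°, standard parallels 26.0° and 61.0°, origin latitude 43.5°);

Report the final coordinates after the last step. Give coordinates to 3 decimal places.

start: φ=21.495128°, λ=16.194668°, h=0.000 m
→ lcc (R=6378137.0, λ₀=-21.6°): E=3874741.7475, N=-1486350.7145

E=3874741.748 m, N=-1486350.715 m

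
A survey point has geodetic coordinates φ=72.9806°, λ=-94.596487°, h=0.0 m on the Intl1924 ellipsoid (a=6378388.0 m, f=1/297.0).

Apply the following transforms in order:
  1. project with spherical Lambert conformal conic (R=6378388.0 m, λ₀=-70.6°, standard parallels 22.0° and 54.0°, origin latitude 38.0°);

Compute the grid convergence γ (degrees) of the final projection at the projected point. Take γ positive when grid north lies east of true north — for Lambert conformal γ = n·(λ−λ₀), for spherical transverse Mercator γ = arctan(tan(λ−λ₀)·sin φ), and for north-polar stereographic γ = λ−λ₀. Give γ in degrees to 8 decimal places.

start: φ=72.980600°, λ=-94.596487°, h=0.000 m
→ into lcc (λ₀=-70.6°): φ=72.98060000°, λ−λ₀=-23.99648700°
convergence γ = -14.97435725°

-14.97435725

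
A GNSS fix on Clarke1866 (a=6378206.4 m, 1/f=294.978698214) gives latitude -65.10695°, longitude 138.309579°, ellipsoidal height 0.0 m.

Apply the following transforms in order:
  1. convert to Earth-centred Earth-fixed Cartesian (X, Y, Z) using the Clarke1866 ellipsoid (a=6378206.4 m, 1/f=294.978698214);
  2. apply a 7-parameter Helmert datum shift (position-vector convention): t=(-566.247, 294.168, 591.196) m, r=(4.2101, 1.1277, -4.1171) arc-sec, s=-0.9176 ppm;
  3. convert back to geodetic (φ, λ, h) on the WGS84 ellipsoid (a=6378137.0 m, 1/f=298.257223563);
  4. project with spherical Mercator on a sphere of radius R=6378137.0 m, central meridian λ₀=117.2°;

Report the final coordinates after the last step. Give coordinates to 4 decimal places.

start: φ=-65.106950°, λ=138.309579°, h=0.000 m
→ ECEF (a=6378206.400, f=1/294.978698214): X=-2010442.8641, Y=1790636.4095, Z=-5762547.9897
→ Helmert 7p (PV): X=-2011003.0300, Y=1791086.6834, Z=-5761903.9655
→ geod (Bowring, a=6378137.000): φ=-65.09704516°, λ=138.31035191°, h=-408.2057 m
→ merc (R=6378137.0, λ₀=117.2°): E=2349993.6248, N=-9633980.1763

E=2349993.6248 m, N=-9633980.1763 m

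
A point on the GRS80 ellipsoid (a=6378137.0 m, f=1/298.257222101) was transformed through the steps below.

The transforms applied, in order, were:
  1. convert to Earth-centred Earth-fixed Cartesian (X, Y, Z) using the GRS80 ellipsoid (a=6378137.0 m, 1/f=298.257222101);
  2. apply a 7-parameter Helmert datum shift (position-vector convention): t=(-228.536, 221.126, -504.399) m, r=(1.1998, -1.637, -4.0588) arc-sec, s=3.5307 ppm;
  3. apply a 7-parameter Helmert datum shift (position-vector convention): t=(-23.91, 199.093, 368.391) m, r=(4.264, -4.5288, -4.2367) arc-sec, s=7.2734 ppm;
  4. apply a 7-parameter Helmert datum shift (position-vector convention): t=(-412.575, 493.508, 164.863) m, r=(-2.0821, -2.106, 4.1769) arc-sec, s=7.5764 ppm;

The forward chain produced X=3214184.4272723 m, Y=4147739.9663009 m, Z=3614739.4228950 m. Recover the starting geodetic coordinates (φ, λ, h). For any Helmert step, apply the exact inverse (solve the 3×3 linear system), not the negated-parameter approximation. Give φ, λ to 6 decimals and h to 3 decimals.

start: X=3214184.4273, Y=4147739.9663, Z=3614739.4229 m
→ Helmert⁻¹: X=3214693.5324, Y=4147113.4528, Z=3614556.2143
→ Helmert⁻¹: X=3214688.2303, Y=4147024.9382, Z=3614005.2244
→ Helmert⁻¹: X=3214852.5006, Y=4146873.4563, Z=3614447.2258
→ geod (Bowring, a=6378137.000): φ=34.74098800°, λ=52.21546400°, h=272.4690 m

φ=34.740988°, λ=52.215464°, h=272.469 m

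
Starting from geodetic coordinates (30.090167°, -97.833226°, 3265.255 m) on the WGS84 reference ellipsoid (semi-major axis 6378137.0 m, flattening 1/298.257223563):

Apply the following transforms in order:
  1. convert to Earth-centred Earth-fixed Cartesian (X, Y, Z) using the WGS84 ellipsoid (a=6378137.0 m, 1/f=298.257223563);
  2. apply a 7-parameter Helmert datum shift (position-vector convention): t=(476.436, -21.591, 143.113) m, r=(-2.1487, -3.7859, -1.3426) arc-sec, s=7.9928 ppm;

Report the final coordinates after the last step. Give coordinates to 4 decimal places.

start: φ=30.090167°, λ=-97.833226°, h=3265.255 m
→ ECEF (a=6378137.000, f=1/298.257223563): X=-753149.5715, Y=-5474513.4179, Z=3180663.0593
→ Helmert 7p (PV): X=-752773.1699, Y=-5474540.7294, Z=3180874.8004

X=-752773.1699 m, Y=-5474540.7294 m, Z=3180874.8004 m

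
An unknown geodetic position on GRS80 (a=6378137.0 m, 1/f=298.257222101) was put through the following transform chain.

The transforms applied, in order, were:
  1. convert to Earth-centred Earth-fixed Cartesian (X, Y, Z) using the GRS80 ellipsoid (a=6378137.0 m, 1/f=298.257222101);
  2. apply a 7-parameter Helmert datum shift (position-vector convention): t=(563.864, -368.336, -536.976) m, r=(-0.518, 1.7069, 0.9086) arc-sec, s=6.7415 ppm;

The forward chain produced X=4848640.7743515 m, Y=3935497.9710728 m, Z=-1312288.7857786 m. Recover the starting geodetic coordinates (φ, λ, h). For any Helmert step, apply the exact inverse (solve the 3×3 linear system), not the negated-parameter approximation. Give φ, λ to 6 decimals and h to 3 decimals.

φ=-11.940348°, λ=39.070807°, h=3604.622 m

start: X=4848640.7744, Y=3935497.9711, Z=-1312288.7858 m
→ Helmert⁻¹: X=4848072.4193, Y=3935821.7119, Z=-1311692.9633
→ geod (Bowring, a=6378137.000): φ=-11.94034800°, λ=39.07080700°, h=3604.6220 m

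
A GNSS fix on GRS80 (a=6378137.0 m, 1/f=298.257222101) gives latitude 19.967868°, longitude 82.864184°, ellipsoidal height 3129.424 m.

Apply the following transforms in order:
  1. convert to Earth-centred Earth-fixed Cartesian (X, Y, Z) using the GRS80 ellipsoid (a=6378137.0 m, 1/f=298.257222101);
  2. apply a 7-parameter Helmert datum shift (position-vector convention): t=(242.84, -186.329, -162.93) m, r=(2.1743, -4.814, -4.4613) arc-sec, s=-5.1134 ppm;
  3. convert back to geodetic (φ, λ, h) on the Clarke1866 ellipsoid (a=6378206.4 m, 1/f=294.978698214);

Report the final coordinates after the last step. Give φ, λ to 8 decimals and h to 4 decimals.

φ=19.96910783°, λ=82.86087441°, h=2854.2050 m

start: φ=19.967868°, λ=82.864184°, h=3129.424 m
→ ECEF (a=6378137.000, f=1/298.257222101): X=745329.7728, Y=5953520.2883, Z=2165422.5018
→ Helmert 7p (PV): X=745647.0312, Y=5953264.5697, Z=2165328.6518
→ geod (Bowring, a=6378206.400): φ=19.96910783°, λ=82.86087441°, h=2854.2050 m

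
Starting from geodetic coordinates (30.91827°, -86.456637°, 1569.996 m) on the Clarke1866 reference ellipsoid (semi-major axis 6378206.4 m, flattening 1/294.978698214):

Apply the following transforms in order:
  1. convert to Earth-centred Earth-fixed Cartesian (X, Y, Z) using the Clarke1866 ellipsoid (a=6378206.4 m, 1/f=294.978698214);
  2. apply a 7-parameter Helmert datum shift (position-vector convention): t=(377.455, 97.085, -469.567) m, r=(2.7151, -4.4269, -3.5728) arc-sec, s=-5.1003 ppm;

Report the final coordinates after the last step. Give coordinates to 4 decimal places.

start: φ=30.918270°, λ=-86.456637°, h=1569.996 m
→ ECEF (a=6378206.400, f=1/294.978698214): X=338568.9423, Y=-5467640.3647, Z=3258753.6359
→ Helmert 7p (PV): X=338780.0239, Y=-5467564.1528, Z=3258202.7436

X=338780.0239 m, Y=-5467564.1528 m, Z=3258202.7436 m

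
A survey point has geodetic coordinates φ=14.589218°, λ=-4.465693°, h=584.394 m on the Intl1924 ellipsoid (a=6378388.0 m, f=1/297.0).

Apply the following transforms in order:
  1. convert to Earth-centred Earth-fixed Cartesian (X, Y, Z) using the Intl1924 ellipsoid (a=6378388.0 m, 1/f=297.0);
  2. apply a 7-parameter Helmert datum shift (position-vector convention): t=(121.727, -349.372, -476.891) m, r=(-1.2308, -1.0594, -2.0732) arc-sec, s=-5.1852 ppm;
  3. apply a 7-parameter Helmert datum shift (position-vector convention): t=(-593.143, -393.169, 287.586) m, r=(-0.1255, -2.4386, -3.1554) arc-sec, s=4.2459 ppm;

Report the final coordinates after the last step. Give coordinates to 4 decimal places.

X=6155347.6772 m, Y=-481656.0515 m, Z=1596238.1331 m

start: φ=14.589218°, λ=-4.465693°, h=584.394 m
→ ECEF (a=6378388.000, f=1/297.0): X=6155864.1345, Y=-480768.4107, Z=1596321.3809
→ Helmert 7p (PV): X=6155940.9110, Y=-481167.6377, Z=1595870.6985
→ Helmert 7p (PV): X=6155347.6772, Y=-481656.0515, Z=1596238.1331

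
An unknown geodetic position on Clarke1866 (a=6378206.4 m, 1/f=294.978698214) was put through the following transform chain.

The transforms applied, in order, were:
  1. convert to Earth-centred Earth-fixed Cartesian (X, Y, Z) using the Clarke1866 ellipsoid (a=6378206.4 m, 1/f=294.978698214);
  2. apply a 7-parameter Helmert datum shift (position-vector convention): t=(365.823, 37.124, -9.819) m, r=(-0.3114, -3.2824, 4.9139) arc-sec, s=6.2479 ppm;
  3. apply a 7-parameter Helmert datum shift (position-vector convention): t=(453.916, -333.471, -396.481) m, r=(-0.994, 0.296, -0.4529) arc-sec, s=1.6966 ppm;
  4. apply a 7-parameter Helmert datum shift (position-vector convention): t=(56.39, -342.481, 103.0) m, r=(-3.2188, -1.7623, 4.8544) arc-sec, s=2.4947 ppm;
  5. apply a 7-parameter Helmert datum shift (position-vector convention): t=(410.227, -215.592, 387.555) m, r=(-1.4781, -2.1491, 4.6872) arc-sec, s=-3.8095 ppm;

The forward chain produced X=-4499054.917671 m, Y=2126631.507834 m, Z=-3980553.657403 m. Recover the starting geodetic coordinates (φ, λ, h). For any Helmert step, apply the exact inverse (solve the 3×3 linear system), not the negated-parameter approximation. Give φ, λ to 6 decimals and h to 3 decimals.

start: X=-4499054.9177, Y=2126631.5078, Z=-3980553.6574 m
→ Helmert⁻¹: X=-4499475.4289, Y=2126985.9762, Z=-3980894.2552
→ Helmert⁻¹: X=-4499504.5363, Y=2127491.1680, Z=-3980915.6807
→ Helmert⁻¹: X=-4499949.7776, Y=2127830.3306, Z=-3980508.6499
→ Helmert⁻¹: X=-4500300.1321, Y=2127893.1335, Z=-3980399.1332
→ geod (Bowring, a=6378206.400): φ=-38.83550300°, λ=154.69364200°, h=3964.9240 m

φ=-38.835503°, λ=154.693642°, h=3964.924 m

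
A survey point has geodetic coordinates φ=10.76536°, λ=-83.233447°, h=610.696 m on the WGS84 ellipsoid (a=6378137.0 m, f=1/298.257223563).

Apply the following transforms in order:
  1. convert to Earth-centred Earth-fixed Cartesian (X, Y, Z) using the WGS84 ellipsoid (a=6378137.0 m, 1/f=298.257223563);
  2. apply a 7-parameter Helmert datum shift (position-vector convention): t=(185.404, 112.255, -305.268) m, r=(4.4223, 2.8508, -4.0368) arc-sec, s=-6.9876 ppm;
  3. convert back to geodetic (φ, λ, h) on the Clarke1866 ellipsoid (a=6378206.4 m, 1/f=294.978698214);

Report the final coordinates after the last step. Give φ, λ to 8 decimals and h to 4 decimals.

start: φ=10.765360°, λ=-83.233447°, h=610.696 m
→ ECEF (a=6378137.000, f=1/298.257223563): X=738430.2902, Y=-6223561.3412, Z=1183632.5769
→ Helmert 7p (PV): X=738505.0931, Y=-6223445.4269, Z=1183175.4007
→ geod (Bowring, a=6378206.400): φ=10.76226600°, λ=-83.23264303°, h=359.7623 m

φ=10.76226600°, λ=-83.23264303°, h=359.7623 m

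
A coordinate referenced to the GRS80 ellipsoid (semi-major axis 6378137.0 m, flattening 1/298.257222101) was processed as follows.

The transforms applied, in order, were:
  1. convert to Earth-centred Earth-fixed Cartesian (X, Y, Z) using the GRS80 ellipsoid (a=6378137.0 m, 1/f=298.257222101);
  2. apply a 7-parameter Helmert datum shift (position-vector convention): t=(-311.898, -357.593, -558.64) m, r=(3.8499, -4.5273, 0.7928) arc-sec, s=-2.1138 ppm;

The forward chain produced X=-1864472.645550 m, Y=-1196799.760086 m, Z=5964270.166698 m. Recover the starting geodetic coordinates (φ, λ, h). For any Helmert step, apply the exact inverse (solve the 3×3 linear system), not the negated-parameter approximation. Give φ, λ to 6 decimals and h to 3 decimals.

start: X=-1864472.6455, Y=-1196799.7601, Z=5964270.1667 m
→ Helmert⁻¹: X=-1864038.3627, Y=-1196326.1975, Z=5964904.6581
→ geod (Bowring, a=6378137.000): φ=69.75403100°, λ=-147.30794900°, h=3522.7990 m

φ=69.754031°, λ=-147.307949°, h=3522.799 m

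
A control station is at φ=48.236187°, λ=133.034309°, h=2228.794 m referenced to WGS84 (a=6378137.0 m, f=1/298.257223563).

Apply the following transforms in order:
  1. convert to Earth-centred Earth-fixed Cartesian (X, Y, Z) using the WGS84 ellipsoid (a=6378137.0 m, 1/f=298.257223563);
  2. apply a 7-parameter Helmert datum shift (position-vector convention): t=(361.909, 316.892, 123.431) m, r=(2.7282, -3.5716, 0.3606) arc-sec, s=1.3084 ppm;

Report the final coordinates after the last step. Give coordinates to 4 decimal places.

X=-2905303.3830 m, Y=3112361.6471 m, Z=4736191.8591 m

start: φ=48.236187°, λ=133.034309°, h=2228.794 m
→ ECEF (a=6378137.000, f=1/298.257223563): X=-2905574.0415, Y=3112108.4055, Z=4736071.3803
→ Helmert 7p (PV): X=-2905303.3830, Y=3112361.6471, Z=4736191.8591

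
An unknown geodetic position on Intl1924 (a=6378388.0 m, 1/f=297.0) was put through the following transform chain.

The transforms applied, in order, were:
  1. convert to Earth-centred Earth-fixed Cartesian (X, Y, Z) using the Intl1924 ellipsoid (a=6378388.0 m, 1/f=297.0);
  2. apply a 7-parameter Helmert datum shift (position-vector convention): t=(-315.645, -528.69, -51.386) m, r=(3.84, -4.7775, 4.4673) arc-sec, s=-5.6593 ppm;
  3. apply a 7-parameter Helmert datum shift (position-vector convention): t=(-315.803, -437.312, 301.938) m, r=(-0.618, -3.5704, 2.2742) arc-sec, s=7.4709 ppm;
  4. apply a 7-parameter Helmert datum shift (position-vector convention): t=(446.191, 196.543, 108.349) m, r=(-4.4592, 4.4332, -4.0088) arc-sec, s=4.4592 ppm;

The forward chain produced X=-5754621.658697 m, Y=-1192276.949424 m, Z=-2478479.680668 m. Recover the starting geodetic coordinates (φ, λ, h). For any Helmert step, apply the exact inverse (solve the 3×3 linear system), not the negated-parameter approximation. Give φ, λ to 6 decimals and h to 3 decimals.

start: X=-5754621.6587, Y=-1192276.9494, Z=-2478479.6807 m
→ Helmert⁻¹: X=-5754965.7351, Y=-1192526.4368, Z=-2478726.4483
→ Helmert⁻¹: X=-5754662.9922, Y=-1192009.3429, Z=-2478913.8253
→ Helmert⁻¹: X=-5754463.1286, Y=-1191408.9112, Z=-2478721.0030
→ geod (Bowring, a=6378388.000): φ=-23.00877400°, λ=-168.30270300°, h=2750.2130 m

φ=-23.008774°, λ=-168.302703°, h=2750.213 m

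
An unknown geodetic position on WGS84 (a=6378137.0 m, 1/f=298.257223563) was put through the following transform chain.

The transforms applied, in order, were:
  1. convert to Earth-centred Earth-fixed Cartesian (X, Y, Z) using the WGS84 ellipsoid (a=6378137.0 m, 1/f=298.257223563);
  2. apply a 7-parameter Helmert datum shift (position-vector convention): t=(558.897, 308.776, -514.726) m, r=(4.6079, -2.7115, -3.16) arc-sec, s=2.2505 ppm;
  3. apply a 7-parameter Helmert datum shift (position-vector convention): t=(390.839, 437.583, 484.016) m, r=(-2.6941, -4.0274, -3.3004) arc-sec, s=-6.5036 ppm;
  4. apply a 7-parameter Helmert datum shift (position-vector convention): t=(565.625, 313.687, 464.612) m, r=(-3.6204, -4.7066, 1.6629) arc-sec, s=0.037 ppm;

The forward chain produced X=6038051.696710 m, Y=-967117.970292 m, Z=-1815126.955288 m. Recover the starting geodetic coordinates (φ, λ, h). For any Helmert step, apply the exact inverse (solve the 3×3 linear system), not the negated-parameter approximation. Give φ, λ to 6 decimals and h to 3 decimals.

start: X=6038051.6967, Y=-967117.9703, Z=-1815126.9553 m
→ Helmert⁻¹: X=6037436.6167, Y=-967448.4248, Z=-1815746.2446
→ Helmert⁻¹: X=6037065.0602, Y=-967771.9804, Z=-1816372.5892
→ Helmert⁻¹: X=6036483.5369, Y=-968026.6651, Z=-1815911.5051
→ geod (Bowring, a=6378137.000): φ=-16.64820100°, λ=-9.11053700°, h=1201.7760 m

φ=-16.648201°, λ=-9.110537°, h=1201.776 m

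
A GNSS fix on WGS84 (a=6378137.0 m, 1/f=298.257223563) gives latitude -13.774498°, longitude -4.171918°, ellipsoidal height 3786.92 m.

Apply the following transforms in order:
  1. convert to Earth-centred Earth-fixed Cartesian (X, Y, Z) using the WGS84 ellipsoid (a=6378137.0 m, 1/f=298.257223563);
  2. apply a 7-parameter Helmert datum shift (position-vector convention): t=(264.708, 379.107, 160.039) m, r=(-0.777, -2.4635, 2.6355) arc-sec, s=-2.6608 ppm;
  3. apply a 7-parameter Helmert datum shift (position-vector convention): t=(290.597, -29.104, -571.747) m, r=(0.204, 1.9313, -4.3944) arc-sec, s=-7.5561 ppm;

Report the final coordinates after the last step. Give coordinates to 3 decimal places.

start: φ=-13.774498°, λ=-4.171918°, h=3786.920 m
→ ECEF (a=6378137.000, f=1/298.257223563): X=6183130.6238, Y=-451013.9998, Z=-1509663.6299
→ Helmert 7p (PV): X=6183402.6729, Y=-450560.3764, Z=-1509424.0277
→ Helmert 7p (PV): X=6183622.8156, Y=-450716.3173, Z=-1510042.7110

X=6183622.816 m, Y=-450716.317 m, Z=-1510042.711 m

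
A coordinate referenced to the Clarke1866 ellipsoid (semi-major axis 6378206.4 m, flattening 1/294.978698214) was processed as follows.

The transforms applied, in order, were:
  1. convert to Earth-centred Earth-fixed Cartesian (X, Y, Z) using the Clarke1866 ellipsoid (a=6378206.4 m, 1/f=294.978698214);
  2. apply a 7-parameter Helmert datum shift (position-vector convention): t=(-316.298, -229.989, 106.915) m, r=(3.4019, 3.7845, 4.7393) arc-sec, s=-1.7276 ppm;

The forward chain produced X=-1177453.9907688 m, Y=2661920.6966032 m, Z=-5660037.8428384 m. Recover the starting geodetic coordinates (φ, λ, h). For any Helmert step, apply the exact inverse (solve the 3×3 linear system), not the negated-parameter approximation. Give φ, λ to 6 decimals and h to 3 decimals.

φ=-62.944163°, λ=113.851395°, h=3665.164 m

start: X=-1177453.9908, Y=2661920.6966, Z=-5660037.8428 m
→ Helmert⁻¹: X=-1176974.7077, Y=2662088.9745, Z=-5660220.0367
→ geod (Bowring, a=6378206.400): φ=-62.94416300°, λ=113.85139500°, h=3665.1640 m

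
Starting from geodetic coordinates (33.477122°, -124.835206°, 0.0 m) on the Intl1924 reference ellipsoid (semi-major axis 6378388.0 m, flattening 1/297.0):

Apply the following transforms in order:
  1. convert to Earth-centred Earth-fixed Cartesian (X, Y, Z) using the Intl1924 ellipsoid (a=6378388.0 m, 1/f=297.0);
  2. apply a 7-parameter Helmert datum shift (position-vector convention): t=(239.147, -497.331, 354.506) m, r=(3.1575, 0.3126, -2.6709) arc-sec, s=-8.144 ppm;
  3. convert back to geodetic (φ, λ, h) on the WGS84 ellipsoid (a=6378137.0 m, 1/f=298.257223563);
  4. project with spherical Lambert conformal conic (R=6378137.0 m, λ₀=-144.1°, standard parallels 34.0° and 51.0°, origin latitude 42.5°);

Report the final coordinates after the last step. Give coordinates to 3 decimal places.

E=1776149.103 m, N=-794219.266 m

start: φ=33.477122°, λ=-124.835206°, h=0.000 m
→ ECEF (a=6378388.000, f=1/297.0): X=-3042137.0977, Y=-4371327.7186, Z=3498271.1640
→ Helmert 7p (PV): X=-3041924.4772, Y=-4371803.6086, Z=3498534.8748
→ geod (Bowring, a=6378137.000): φ=33.47700948°, λ=-124.83040419°, h=593.2496 m
→ lcc (R=6378137.0, λ₀=-144.1°): E=1776149.1032, N=-794219.2658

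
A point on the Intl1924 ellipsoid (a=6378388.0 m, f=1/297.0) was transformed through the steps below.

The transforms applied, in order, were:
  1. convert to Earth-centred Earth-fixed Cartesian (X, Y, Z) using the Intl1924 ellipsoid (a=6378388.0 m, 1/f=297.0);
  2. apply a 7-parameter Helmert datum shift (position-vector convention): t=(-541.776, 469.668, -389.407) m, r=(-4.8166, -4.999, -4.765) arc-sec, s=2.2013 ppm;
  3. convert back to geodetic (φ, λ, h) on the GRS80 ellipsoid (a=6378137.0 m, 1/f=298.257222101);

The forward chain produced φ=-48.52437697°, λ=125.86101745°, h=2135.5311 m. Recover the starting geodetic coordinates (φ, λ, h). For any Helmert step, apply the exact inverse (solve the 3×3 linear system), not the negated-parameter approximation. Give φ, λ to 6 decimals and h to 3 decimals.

start: φ=-48.524377°, λ=125.861017°, h=2135.531 m
→ ECEF (a=6378137.000, f=1/298.257222101): X=-2480145.4698, Y=3431098.9046, Z=-4757293.3963
→ Helmert⁻¹: X=-2479792.7726, Y=3430675.4757, Z=-4756753.3065
→ geod (Bowring, a=6378388.000): φ=-48.52568000°, λ=125.86050600°, h=1166.9710 m

φ=-48.525680°, λ=125.860506°, h=1166.971 m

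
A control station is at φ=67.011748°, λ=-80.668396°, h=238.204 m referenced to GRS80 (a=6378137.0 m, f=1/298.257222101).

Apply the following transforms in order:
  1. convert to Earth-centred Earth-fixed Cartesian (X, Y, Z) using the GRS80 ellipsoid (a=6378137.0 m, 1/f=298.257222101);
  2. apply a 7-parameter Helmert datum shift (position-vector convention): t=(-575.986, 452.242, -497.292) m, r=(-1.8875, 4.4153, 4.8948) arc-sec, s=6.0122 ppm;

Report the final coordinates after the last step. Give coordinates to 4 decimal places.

X=404675.9867 m, Y=-2464562.3366 m, Z=5848696.1874 m

start: φ=67.011748°, λ=-80.668396°, h=238.204 m
→ ECEF (a=6378137.000, f=1/298.257222101): X=405065.8320, Y=-2465062.8957, Z=5849144.4265
→ Helmert 7p (PV): X=404675.9867, Y=-2464562.3366, Z=5848696.1874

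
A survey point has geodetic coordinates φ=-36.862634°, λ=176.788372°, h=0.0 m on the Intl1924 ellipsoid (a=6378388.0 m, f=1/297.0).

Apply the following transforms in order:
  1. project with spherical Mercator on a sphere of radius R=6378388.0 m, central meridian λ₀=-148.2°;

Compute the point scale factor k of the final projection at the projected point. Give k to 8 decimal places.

1.24988117

start: φ=-36.862634°, λ=176.788372°, h=0.000 m
→ into merc (λ₀=-148.2°): φ=-36.86263400°, λ−λ₀=-35.01162800°
scale k = 1.24988117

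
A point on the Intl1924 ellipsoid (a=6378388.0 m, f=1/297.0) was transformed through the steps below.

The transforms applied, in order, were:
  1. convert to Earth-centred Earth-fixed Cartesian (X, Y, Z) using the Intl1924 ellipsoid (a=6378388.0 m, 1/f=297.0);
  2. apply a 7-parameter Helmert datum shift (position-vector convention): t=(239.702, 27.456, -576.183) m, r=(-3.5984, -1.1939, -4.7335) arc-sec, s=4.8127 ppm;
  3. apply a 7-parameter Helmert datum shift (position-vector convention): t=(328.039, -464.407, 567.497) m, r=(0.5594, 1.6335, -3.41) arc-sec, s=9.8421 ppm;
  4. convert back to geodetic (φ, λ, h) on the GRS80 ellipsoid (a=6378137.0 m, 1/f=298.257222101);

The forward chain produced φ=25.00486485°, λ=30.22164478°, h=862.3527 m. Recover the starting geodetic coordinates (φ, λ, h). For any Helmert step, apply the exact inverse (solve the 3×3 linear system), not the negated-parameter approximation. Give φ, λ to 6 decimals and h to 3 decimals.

φ=25.007134°, λ=30.230168°, h=292.803 m

start: φ=25.004865°, λ=30.221645°, h=862.353 m
→ ECEF (a=6378137.000, f=1/298.257222101): X=4998356.6713, Y=2911641.4738, Z=2679927.3691
→ Helmert⁻¹: X=4997910.0783, Y=2912167.1126, Z=2679365.1846
→ Helmert⁻¹: X=4997595.0053, Y=2912193.5763, Z=2679950.3476
→ geod (Bowring, a=6378388.000): φ=25.00713400°, λ=30.23016800°, h=292.8030 m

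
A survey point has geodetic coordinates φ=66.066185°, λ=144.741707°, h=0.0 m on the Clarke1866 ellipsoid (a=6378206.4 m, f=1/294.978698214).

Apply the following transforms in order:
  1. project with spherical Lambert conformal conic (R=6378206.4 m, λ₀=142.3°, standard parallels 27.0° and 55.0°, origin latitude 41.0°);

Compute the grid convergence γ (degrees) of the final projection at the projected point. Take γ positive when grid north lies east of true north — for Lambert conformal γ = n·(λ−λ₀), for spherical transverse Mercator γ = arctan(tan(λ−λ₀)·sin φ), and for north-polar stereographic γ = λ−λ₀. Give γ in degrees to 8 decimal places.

start: φ=66.066185°, λ=144.741707°, h=0.000 m
→ into lcc (λ₀=142.3°): φ=66.06618500°, λ−λ₀=2.44170700°
convergence γ = 1.61842671°

1.61842671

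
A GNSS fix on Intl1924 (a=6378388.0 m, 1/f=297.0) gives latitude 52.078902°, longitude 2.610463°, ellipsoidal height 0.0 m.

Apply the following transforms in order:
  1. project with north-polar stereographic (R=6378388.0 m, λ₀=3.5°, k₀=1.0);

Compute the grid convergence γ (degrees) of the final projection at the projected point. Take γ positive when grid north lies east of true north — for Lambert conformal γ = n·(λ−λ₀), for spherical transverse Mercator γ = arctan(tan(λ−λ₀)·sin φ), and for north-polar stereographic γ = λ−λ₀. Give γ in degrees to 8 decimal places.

-0.88953700

start: φ=52.078902°, λ=2.610463°, h=0.000 m
→ into stereo (λ₀=3.5°): φ=52.07890200°, λ−λ₀=-0.88953700°
convergence γ = -0.88953700°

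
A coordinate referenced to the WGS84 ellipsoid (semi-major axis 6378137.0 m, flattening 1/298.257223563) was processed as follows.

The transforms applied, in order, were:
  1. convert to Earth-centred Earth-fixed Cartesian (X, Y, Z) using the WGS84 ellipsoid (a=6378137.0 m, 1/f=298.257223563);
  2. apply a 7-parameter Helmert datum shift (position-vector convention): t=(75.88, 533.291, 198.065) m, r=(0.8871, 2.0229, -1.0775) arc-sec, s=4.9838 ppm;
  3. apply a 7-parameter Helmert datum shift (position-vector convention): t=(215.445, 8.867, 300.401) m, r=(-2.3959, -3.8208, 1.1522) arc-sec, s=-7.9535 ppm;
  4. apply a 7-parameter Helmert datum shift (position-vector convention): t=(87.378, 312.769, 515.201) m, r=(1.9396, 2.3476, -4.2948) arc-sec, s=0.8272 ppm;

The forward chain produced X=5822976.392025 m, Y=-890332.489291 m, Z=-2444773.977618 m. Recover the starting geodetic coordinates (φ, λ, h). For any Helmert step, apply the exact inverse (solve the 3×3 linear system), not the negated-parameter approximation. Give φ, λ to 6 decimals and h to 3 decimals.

φ=-22.685373°, λ=-8.700836°, h=3023.192 m

start: X=5822976.3920, Y=-890332.4893, Z=-2444773.9776 m
→ Helmert⁻¹: X=5822930.5702, Y=-890546.2712, Z=-2445212.5081
→ Helmert⁻¹: X=5822711.1592, Y=-890566.3393, Z=-2445650.5626
→ Helmert⁻¹: X=5822634.9018, Y=-891075.2913, Z=-2445775.5014
→ geod (Bowring, a=6378137.000): φ=-22.68537300°, λ=-8.70083600°, h=3023.1920 m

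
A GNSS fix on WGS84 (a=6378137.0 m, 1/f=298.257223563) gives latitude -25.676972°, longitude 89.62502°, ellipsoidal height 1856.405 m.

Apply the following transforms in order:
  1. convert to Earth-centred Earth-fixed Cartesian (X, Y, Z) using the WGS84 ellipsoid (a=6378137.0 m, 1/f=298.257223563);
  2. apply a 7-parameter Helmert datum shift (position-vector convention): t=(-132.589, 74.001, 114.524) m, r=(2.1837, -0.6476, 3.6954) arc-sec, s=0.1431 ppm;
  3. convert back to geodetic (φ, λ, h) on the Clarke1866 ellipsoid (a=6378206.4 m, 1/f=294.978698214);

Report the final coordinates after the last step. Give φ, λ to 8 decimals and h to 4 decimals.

φ=-25.67681755°, λ=89.62728760°, h=1848.5768 m

start: φ=-25.676972°, λ=89.625020°, h=1856.405 m
→ ECEF (a=6378137.000, f=1/298.257223563): X=37654.8993, Y=5753469.5338, Z=-2747657.2815
→ Helmert 7p (PV): X=37427.8643, Y=5753574.1219, Z=-2747482.1212
→ geod (Bowring, a=6378206.400): φ=-25.67681755°, λ=89.62728760°, h=1848.5768 m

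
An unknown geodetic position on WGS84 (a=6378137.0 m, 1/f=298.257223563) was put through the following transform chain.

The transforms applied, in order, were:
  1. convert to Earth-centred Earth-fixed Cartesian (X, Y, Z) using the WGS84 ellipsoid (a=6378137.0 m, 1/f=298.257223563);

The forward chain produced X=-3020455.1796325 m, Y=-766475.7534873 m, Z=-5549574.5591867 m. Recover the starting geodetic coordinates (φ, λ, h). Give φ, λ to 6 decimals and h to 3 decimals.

φ=-60.848919°, λ=-165.761087°, h=2762.899 m

start: X=-3020455.1796, Y=-766475.7535, Z=-5549574.5592 m
→ geod (Bowring, a=6378137.000): φ=-60.84891900°, λ=-165.76108700°, h=2762.8990 m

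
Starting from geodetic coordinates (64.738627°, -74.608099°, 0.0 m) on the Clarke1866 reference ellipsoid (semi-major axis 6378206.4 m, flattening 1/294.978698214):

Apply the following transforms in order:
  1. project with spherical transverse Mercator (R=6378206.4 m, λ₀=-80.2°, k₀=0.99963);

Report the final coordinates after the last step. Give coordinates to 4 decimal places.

E=265281.6982 m, N=7215803.0007 m

start: φ=64.738627°, λ=-74.608099°, h=0.000 m
→ tm (R=6378206.4, λ₀=-80.2°): E=265281.6982, N=7215803.0007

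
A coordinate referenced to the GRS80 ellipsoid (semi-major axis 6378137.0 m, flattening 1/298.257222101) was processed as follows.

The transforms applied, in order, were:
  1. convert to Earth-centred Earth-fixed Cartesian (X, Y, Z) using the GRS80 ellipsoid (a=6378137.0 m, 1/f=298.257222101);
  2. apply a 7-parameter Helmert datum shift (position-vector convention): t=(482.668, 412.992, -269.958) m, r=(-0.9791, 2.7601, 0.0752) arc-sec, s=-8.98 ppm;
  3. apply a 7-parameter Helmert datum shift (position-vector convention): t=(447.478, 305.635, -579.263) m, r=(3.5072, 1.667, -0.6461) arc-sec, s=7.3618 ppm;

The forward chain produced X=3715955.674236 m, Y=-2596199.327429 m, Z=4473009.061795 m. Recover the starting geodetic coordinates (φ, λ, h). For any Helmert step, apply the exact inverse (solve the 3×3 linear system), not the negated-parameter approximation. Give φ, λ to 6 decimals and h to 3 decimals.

start: X=3715955.6742, Y=-2596199.3274, Z=4473009.0618 m
→ Helmert⁻¹: X=3715452.8213, Y=-2596398.1426, Z=4473629.5666
→ Helmert⁻¹: X=3714942.6995, Y=-2596857.0456, Z=4473977.0848
→ geod (Bowring, a=6378137.000): φ=44.81945000°, λ=-34.95471000°, h=1189.9520 m

φ=44.819450°, λ=-34.954710°, h=1189.952 m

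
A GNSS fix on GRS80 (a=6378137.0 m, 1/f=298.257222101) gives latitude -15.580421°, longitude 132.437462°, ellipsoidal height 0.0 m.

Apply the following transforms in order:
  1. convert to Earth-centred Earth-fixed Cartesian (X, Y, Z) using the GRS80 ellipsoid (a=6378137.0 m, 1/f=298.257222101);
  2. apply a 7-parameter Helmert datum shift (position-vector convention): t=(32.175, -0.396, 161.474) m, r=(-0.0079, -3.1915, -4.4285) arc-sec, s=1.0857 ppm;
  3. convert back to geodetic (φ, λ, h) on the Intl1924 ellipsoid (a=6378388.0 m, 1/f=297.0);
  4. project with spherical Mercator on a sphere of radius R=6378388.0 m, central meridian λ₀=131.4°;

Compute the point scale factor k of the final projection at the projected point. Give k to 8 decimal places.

1.03814571

start: φ=-15.580421°, λ=132.437462°, h=0.000 m
→ ECEF (a=6378137.000, f=1/298.257222101): X=-4146724.7376, Y=4535284.3212, Z=-1702050.9678
→ Helmert 7p (PV): X=-4146573.3566, Y=4535377.8141, Z=-1701955.6770
→ geod (Bowring, a=6378388.000): φ=-15.58009797°, λ=132.43583214°, h=-301.9532 m
→ into merc (λ₀=131.4°): φ=-15.58009797°, λ−λ₀=1.03583214°
scale k = 1.03814571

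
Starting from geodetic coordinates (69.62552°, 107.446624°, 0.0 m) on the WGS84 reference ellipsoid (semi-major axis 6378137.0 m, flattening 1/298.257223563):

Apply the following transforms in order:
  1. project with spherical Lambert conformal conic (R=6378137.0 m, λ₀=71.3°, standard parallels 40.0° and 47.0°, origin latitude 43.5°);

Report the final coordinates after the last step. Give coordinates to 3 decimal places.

start: φ=69.625520°, λ=107.446624°, h=0.000 m
→ lcc (R=6378137.0, λ₀=71.3°): E=1548437.4559, N=3368185.6465

E=1548437.456 m, N=3368185.647 m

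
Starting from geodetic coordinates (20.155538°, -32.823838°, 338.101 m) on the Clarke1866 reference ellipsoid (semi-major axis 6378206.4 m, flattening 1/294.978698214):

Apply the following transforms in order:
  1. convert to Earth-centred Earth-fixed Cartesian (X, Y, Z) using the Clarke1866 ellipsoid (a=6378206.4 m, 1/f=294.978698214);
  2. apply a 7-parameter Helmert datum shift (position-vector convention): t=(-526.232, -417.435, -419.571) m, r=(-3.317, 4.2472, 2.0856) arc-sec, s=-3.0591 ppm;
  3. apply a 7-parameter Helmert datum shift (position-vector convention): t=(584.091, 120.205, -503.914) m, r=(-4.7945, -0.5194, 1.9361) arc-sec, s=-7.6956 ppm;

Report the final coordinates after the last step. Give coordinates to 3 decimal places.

X=5034030.879 m, Y=-3247186.180 m, Z=2182945.569 m

start: φ=20.155538°, λ=-32.823838°, h=338.101 m
→ ECEF (a=6378206.400, f=1/294.978698214): X=5033924.3709, Y=-3247107.8893, Z=2183855.8142
→ Helmert 7p (PV): X=5033460.5396, Y=-3247429.3728, Z=2183378.1268
→ Helmert 7p (PV): X=5034030.8788, Y=-3247186.1798, Z=2182945.5691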